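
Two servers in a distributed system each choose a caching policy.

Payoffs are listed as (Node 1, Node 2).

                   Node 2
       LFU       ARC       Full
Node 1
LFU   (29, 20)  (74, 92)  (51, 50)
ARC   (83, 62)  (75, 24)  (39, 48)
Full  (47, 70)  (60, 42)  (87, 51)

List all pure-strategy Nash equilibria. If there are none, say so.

Pure NE: (ARC, LFU)

(LFU, LFU): Node 1 can switch to ARC (29 → 83). Not NE.
(LFU, ARC): Node 1 can switch to ARC (74 → 75). Not NE.
(LFU, Full): Node 1 can switch to Full (51 → 87). Not NE.
(ARC, LFU): Node 1 gets 83, best alternative 47; Node 2 gets 62, best alternative 48. No profitable deviation — NE.
(ARC, ARC): Node 2 can switch to LFU (24 → 62). Not NE.
(ARC, Full): Node 1 can switch to LFU (39 → 51). Not NE.
(Full, LFU): Node 1 can switch to ARC (47 → 83). Not NE.
(Full, ARC): Node 1 can switch to LFU (60 → 74). Not NE.
(Full, Full): Node 2 can switch to LFU (51 → 70). Not NE.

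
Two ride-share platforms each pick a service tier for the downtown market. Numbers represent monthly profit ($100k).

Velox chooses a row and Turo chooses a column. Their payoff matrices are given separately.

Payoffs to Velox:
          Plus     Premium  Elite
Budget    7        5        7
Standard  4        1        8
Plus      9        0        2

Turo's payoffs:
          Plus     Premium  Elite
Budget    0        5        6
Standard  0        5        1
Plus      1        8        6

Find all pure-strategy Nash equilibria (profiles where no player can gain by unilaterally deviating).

Velox against Plus: payoffs 7, 4, 9 → best response Plus.
Velox against Premium: payoffs 5, 1, 0 → best response Budget.
Velox against Elite: payoffs 7, 8, 2 → best response Standard.
Turo against Budget: payoffs 0, 5, 6 → best response Elite.
Turo against Standard: payoffs 0, 5, 1 → best response Premium.
Turo against Plus: payoffs 1, 8, 6 → best response Premium.
No profile is a mutual best response for all players.

There is no pure-strategy Nash equilibrium.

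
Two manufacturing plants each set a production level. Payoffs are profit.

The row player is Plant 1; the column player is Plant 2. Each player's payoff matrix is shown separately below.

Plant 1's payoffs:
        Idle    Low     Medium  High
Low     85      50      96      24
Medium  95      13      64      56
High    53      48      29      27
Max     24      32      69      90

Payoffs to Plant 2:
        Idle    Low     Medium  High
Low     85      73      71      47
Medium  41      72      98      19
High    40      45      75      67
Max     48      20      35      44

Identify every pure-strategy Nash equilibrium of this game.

none

Check each profile: it is a Nash equilibrium iff no player can strictly gain by switching unilaterally.
(Low, Idle): Plant 1 can switch to Medium (85 → 95). Not NE.
(Low, Low): Plant 2 can switch to Idle (73 → 85). Not NE.
(Low, Medium): Plant 2 can switch to Idle (71 → 85). Not NE.
(Low, High): Plant 1 can switch to Medium (24 → 56). Not NE.
(Medium, Idle): Plant 2 can switch to Low (41 → 72). Not NE.
(Medium, Low): Plant 1 can switch to Low (13 → 50). Not NE.
(The remaining 10 profiles each have a profitable deviation by the same check.)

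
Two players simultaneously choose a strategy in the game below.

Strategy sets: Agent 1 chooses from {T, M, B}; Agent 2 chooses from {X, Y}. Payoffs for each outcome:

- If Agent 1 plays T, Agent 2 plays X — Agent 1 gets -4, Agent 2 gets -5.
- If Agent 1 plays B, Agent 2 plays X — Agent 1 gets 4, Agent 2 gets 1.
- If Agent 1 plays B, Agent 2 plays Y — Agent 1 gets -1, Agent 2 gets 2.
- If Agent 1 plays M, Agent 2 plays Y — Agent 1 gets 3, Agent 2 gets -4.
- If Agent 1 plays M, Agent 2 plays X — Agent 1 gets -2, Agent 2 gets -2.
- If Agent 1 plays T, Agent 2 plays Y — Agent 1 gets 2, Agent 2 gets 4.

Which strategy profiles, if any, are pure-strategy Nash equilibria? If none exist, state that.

There is no pure-strategy Nash equilibrium.

(T, X): Agent 1 can switch to M (-4 → -2). Not NE.
(T, Y): Agent 1 can switch to M (2 → 3). Not NE.
(M, X): Agent 1 can switch to B (-2 → 4). Not NE.
(M, Y): Agent 2 can switch to X (-4 → -2). Not NE.
(B, X): Agent 2 can switch to Y (1 → 2). Not NE.
(B, Y): Agent 1 can switch to T (-1 → 2). Not NE.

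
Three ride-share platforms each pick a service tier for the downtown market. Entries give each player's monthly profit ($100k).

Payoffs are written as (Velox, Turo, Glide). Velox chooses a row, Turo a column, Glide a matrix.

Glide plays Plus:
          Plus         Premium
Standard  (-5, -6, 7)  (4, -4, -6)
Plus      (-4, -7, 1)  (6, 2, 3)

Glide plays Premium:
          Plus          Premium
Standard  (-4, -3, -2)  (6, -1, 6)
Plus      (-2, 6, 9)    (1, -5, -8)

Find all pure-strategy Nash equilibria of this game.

Velox against (Plus, Plus): payoffs -5, -4 → best response Plus.
Velox against (Plus, Premium): payoffs -4, -2 → best response Plus.
Velox against (Premium, Plus): payoffs 4, 6 → best response Plus.
Velox against (Premium, Premium): payoffs 6, 1 → best response Standard.
Turo against (Standard, Plus): payoffs -6, -4 → best response Premium.
Turo against (Standard, Premium): payoffs -3, -1 → best response Premium.
Turo against (Plus, Plus): payoffs -7, 2 → best response Premium.
Turo against (Plus, Premium): payoffs 6, -5 → best response Plus.
Glide against (Standard, Plus): payoffs 7, -2 → best response Plus.
Glide against (Standard, Premium): payoffs -6, 6 → best response Premium.
Glide against (Plus, Plus): payoffs 1, 9 → best response Premium.
Glide against (Plus, Premium): payoffs 3, -8 → best response Plus.
Mutual best responses: (Standard, Premium, Premium); (Plus, Plus, Premium); (Plus, Premium, Plus).

(Standard, Premium, Premium) and (Plus, Plus, Premium) and (Plus, Premium, Plus)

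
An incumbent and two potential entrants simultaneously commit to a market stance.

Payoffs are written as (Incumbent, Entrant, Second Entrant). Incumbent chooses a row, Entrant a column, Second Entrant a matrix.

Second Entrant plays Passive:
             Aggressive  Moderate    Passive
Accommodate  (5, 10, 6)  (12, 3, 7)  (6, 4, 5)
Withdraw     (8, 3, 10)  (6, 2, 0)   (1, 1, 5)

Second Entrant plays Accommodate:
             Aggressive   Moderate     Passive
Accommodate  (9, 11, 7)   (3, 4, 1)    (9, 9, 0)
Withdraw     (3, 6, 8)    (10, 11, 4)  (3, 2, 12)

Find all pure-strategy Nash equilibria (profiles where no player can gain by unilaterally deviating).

(Accommodate, Aggressive, Accommodate); (Withdraw, Aggressive, Passive); (Withdraw, Moderate, Accommodate)

(Accommodate, Aggressive, Passive): Incumbent can switch to Withdraw (5 → 8). Not NE.
(Accommodate, Aggressive, Accommodate): Incumbent gets 9, best alternative 3; Entrant gets 11, best alternative 9; Second Entrant gets 7, best alternative 6. No profitable deviation — NE.
(Accommodate, Moderate, Passive): Entrant can switch to Aggressive (3 → 10). Not NE.
(Accommodate, Moderate, Accommodate): Incumbent can switch to Withdraw (3 → 10). Not NE.
(Accommodate, Passive, Passive): Entrant can switch to Aggressive (4 → 10). Not NE.
(Accommodate, Passive, Accommodate): Entrant can switch to Aggressive (9 → 11). Not NE.
(Withdraw, Aggressive, Passive): Incumbent gets 8, best alternative 5; Entrant gets 3, best alternative 2; Second Entrant gets 10, best alternative 8. No profitable deviation — NE.
(Withdraw, Aggressive, Accommodate): Incumbent can switch to Accommodate (3 → 9). Not NE.
(Withdraw, Moderate, Passive): Incumbent can switch to Accommodate (6 → 12). Not NE.
(Withdraw, Moderate, Accommodate): Incumbent gets 10, best alternative 3; Entrant gets 11, best alternative 6; Second Entrant gets 4, best alternative 0. No profitable deviation — NE.
(Withdraw, Passive, Passive): Incumbent can switch to Accommodate (1 → 6). Not NE.
(The remaining 1 profile has a profitable deviation by the same check.)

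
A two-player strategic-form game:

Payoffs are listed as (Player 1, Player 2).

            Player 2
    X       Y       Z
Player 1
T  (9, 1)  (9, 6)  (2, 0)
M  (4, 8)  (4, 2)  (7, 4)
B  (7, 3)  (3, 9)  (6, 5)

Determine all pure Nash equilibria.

Player 1 against X: payoffs 9, 4, 7 → best response T.
Player 1 against Y: payoffs 9, 4, 3 → best response T.
Player 1 against Z: payoffs 2, 7, 6 → best response M.
Player 2 against T: payoffs 1, 6, 0 → best response Y.
Player 2 against M: payoffs 8, 2, 4 → best response X.
Player 2 against B: payoffs 3, 9, 5 → best response Y.
Mutual best responses: (T, Y).

Pure NE: (T, Y)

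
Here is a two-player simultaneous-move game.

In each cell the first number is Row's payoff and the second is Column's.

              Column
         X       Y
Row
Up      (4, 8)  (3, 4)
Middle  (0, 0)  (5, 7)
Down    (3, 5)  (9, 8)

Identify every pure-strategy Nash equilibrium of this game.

Pure-strategy Nash equilibria: (Up, X), (Down, Y)

For each strategy profile, look for a profitable unilateral deviation.
(Up, X): Row gets 4, best alternative 3; Column gets 8, best alternative 4. No profitable deviation — NE.
(Up, Y): Row can switch to Middle (3 → 5). Not NE.
(Middle, X): Row can switch to Up (0 → 4). Not NE.
(Middle, Y): Row can switch to Down (5 → 9). Not NE.
(Down, X): Row can switch to Up (3 → 4). Not NE.
(Down, Y): Row gets 9, best alternative 5; Column gets 8, best alternative 5. No profitable deviation — NE.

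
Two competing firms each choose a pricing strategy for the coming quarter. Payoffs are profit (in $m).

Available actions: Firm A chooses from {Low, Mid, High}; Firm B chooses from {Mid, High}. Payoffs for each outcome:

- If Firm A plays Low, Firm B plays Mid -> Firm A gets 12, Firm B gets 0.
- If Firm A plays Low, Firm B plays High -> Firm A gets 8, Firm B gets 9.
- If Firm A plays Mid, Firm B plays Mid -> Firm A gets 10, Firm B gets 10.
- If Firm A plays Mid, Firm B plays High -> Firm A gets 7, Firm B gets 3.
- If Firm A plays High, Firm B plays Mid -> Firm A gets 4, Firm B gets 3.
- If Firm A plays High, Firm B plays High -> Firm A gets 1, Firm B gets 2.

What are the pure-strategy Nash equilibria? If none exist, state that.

The unique pure-strategy Nash equilibrium is (Low, High).

Firm A against Mid: payoffs 12, 10, 4 → best response Low.
Firm A against High: payoffs 8, 7, 1 → best response Low.
Firm B against Low: payoffs 0, 9 → best response High.
Firm B against Mid: payoffs 10, 3 → best response Mid.
Firm B against High: payoffs 3, 2 → best response Mid.
Mutual best responses: (Low, High).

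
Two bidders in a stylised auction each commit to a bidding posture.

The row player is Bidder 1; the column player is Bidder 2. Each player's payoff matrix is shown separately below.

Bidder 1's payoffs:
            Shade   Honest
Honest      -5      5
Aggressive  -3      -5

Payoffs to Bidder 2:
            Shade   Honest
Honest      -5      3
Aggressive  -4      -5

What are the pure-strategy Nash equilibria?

Pure-strategy Nash equilibria: (Honest, Honest) and (Aggressive, Shade)

(Honest, Shade): Bidder 1 can switch to Aggressive (-5 → -3). Not NE.
(Honest, Honest): Bidder 1 gets 5, best alternative -5; Bidder 2 gets 3, best alternative -5. No profitable deviation — NE.
(Aggressive, Shade): Bidder 1 gets -3, best alternative -5; Bidder 2 gets -4, best alternative -5. No profitable deviation — NE.
(Aggressive, Honest): Bidder 1 can switch to Honest (-5 → 5). Not NE.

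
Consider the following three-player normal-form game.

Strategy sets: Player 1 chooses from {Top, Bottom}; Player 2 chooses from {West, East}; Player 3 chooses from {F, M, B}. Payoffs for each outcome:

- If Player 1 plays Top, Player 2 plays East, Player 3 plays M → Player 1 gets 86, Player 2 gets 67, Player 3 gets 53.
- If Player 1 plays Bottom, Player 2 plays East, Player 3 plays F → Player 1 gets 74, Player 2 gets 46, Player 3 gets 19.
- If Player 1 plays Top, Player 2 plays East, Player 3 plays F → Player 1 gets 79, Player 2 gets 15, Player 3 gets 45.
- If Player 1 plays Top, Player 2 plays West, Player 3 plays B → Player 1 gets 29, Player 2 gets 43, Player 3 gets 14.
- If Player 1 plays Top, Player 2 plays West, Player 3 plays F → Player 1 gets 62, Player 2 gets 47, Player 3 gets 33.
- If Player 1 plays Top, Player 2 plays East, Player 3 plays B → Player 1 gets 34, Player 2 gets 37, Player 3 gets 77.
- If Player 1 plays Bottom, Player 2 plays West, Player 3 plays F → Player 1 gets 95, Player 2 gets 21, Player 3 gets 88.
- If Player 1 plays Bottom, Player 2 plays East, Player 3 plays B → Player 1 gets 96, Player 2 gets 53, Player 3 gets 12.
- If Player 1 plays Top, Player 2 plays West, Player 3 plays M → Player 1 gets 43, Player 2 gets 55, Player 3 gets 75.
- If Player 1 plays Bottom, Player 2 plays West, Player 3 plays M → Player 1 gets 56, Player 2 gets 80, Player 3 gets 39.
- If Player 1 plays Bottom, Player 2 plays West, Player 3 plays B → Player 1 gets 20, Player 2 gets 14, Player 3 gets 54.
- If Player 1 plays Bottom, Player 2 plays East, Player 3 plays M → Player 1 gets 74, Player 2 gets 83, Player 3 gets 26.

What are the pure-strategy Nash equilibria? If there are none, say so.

There is no pure-strategy Nash equilibrium.

Check each profile: it is a Nash equilibrium iff no player can strictly gain by switching unilaterally.
(Top, West, F): Player 1 can switch to Bottom (62 → 95). Not NE.
(Top, West, M): Player 1 can switch to Bottom (43 → 56). Not NE.
(Top, West, B): Player 3 can switch to F (14 → 33). Not NE.
(Top, East, F): Player 2 can switch to West (15 → 47). Not NE.
(Top, East, M): Player 3 can switch to B (53 → 77). Not NE.
(Top, East, B): Player 1 can switch to Bottom (34 → 96). Not NE.
(Bottom, West, F): Player 2 can switch to East (21 → 46). Not NE.
(Bottom, West, M): Player 2 can switch to East (80 → 83). Not NE.
(Bottom, West, B): Player 1 can switch to Top (20 → 29). Not NE.
(Bottom, East, F): Player 1 can switch to Top (74 → 79). Not NE.
(The remaining 2 profiles each have a profitable deviation by the same check.)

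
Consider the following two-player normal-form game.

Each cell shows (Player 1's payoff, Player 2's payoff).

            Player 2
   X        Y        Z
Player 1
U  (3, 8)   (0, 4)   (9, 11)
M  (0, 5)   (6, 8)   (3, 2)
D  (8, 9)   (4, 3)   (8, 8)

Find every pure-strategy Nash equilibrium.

Pure-strategy Nash equilibria: (U, Z), (M, Y), (D, X)

Check each profile: it is a Nash equilibrium iff no player can strictly gain by switching unilaterally.
(U, X): Player 1 can switch to D (3 → 8). Not NE.
(U, Y): Player 1 can switch to M (0 → 6). Not NE.
(U, Z): Player 1 gets 9, best alternative 8; Player 2 gets 11, best alternative 8. No profitable deviation — NE.
(M, X): Player 1 can switch to U (0 → 3). Not NE.
(M, Y): Player 1 gets 6, best alternative 4; Player 2 gets 8, best alternative 5. No profitable deviation — NE.
(M, Z): Player 1 can switch to U (3 → 9). Not NE.
(D, X): Player 1 gets 8, best alternative 3; Player 2 gets 9, best alternative 8. No profitable deviation — NE.
(D, Y): Player 1 can switch to M (4 → 6). Not NE.
(D, Z): Player 1 can switch to U (8 → 9). Not NE.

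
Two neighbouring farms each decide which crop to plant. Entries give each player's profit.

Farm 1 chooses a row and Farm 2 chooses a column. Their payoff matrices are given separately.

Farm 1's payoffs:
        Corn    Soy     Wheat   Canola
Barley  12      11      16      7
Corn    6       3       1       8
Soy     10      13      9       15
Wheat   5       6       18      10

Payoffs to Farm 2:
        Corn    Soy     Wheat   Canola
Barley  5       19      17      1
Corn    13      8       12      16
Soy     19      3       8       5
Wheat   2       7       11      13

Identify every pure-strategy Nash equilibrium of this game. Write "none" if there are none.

This game has no pure Nash equilibrium.

Farm 1 against Corn: payoffs 12, 6, 10, 5 → best response Barley.
Farm 1 against Soy: payoffs 11, 3, 13, 6 → best response Soy.
Farm 1 against Wheat: payoffs 16, 1, 9, 18 → best response Wheat.
Farm 1 against Canola: payoffs 7, 8, 15, 10 → best response Soy.
Farm 2 against Barley: payoffs 5, 19, 17, 1 → best response Soy.
Farm 2 against Corn: payoffs 13, 8, 12, 16 → best response Canola.
Farm 2 against Soy: payoffs 19, 3, 8, 5 → best response Corn.
Farm 2 against Wheat: payoffs 2, 7, 11, 13 → best response Canola.
No profile is a mutual best response for all players.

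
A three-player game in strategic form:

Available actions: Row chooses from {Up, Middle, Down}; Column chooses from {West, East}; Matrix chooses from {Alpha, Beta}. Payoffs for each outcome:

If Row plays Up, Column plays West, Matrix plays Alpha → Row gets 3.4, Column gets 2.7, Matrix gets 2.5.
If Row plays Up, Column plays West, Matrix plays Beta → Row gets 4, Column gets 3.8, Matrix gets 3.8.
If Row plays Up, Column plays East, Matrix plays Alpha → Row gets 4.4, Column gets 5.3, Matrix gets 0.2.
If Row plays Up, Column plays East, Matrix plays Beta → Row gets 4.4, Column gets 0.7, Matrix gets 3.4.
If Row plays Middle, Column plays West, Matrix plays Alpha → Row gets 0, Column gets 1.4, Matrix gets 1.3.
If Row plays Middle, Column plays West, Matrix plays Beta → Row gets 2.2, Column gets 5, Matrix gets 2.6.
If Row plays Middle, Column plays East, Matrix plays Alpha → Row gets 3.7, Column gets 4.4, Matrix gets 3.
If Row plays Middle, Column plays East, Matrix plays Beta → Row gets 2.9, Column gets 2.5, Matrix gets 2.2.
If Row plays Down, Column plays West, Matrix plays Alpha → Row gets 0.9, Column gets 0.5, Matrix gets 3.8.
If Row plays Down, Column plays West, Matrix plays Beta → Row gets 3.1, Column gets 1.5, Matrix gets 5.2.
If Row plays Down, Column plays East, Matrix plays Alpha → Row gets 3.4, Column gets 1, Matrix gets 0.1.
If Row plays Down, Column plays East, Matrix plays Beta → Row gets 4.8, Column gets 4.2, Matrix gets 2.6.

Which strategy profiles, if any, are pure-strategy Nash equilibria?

Mark each player's best response to every combination of opponents' strategies; a profile where every player is best-responding is a pure Nash equilibrium.
Row against (West, Alpha): payoffs 3.4, 0, 0.9 → best response Up.
Row against (West, Beta): payoffs 4, 2.2, 3.1 → best response Up.
Row against (East, Alpha): payoffs 4.4, 3.7, 3.4 → best response Up.
Row against (East, Beta): payoffs 4.4, 2.9, 4.8 → best response Down.
Column against (Up, Alpha): payoffs 2.7, 5.3 → best response East.
Column against (Up, Beta): payoffs 3.8, 0.7 → best response West.
Column against (Middle, Alpha): payoffs 1.4, 4.4 → best response East.
Column against (Middle, Beta): payoffs 5, 2.5 → best response West.
Column against (Down, Alpha): payoffs 0.5, 1 → best response East.
Column against (Down, Beta): payoffs 1.5, 4.2 → best response East.
Matrix against (Up, West): payoffs 2.5, 3.8 → best response Beta.
Matrix against (Up, East): payoffs 0.2, 3.4 → best response Beta.
Matrix against (Middle, West): payoffs 1.3, 2.6 → best response Beta.
Matrix against (Middle, East): payoffs 3, 2.2 → best response Alpha.
Matrix against (Down, West): payoffs 3.8, 5.2 → best response Beta.
Matrix against (Down, East): payoffs 0.1, 2.6 → best response Beta.
Mutual best responses: (Up, West, Beta); (Down, East, Beta).

The pure Nash equilibria are (Up, West, Beta) and (Down, East, Beta).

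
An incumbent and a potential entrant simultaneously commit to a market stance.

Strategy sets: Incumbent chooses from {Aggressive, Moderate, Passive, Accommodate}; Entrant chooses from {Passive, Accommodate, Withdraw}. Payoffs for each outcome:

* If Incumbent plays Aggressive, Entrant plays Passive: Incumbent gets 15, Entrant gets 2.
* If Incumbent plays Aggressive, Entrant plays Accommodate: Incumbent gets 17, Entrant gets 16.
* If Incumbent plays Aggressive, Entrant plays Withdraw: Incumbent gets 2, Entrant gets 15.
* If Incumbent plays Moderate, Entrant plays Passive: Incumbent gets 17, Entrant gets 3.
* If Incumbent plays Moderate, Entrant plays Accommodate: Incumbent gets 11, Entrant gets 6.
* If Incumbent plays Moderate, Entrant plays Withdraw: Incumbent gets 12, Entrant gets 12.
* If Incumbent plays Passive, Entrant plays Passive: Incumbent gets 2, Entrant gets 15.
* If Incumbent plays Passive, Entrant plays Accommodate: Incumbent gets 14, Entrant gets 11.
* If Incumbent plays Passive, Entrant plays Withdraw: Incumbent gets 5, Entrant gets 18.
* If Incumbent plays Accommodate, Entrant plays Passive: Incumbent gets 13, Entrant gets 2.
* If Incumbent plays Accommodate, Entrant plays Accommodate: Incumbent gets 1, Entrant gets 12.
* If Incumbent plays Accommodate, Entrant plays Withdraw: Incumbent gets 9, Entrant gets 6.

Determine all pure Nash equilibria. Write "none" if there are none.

Check each profile: it is a Nash equilibrium iff no player can strictly gain by switching unilaterally.
(Aggressive, Passive): Incumbent can switch to Moderate (15 → 17). Not NE.
(Aggressive, Accommodate): Incumbent gets 17, best alternative 14; Entrant gets 16, best alternative 15. No profitable deviation — NE.
(Aggressive, Withdraw): Incumbent can switch to Moderate (2 → 12). Not NE.
(Moderate, Passive): Entrant can switch to Accommodate (3 → 6). Not NE.
(Moderate, Accommodate): Incumbent can switch to Aggressive (11 → 17). Not NE.
(Moderate, Withdraw): Incumbent gets 12, best alternative 9; Entrant gets 12, best alternative 6. No profitable deviation — NE.
(Passive, Passive): Incumbent can switch to Aggressive (2 → 15). Not NE.
(Passive, Accommodate): Incumbent can switch to Aggressive (14 → 17). Not NE.
(The remaining 4 profiles each have a profitable deviation by the same check.)

Pure-strategy Nash equilibria: (Aggressive, Accommodate), (Moderate, Withdraw)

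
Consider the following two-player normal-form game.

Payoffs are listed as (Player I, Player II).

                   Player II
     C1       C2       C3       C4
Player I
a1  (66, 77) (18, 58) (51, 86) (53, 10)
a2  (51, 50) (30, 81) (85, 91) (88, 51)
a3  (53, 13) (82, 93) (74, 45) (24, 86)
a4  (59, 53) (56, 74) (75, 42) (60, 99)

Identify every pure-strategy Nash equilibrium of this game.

The pure Nash equilibria are (a2, C3) and (a3, C2).

(a1, C1): Player II can switch to C3 (77 → 86). Not NE.
(a1, C2): Player I can switch to a2 (18 → 30). Not NE.
(a1, C3): Player I can switch to a2 (51 → 85). Not NE.
(a1, C4): Player I can switch to a2 (53 → 88). Not NE.
(a2, C1): Player I can switch to a1 (51 → 66). Not NE.
(a2, C2): Player I can switch to a3 (30 → 82). Not NE.
(a2, C3): Player I gets 85, best alternative 75; Player II gets 91, best alternative 81. No profitable deviation — NE.
(a2, C4): Player II can switch to C2 (51 → 81). Not NE.
(a3, C1): Player I can switch to a1 (53 → 66). Not NE.
(a3, C2): Player I gets 82, best alternative 56; Player II gets 93, best alternative 86. No profitable deviation — NE.
(a3, C3): Player I can switch to a2 (74 → 85). Not NE.
(a3, C4): Player I can switch to a1 (24 → 53). Not NE.
(The remaining 4 profiles each have a profitable deviation by the same check.)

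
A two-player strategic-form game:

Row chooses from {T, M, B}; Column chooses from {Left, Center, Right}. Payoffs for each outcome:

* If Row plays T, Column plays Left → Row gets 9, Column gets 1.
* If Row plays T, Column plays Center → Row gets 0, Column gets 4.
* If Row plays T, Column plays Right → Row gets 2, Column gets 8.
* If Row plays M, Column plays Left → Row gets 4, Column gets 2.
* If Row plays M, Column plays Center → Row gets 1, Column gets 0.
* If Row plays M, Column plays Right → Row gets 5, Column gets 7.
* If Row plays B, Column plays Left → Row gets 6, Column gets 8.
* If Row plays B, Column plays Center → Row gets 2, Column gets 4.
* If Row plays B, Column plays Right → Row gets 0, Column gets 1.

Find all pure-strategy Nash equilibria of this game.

(T, Left): Column can switch to Center (1 → 4). Not NE.
(T, Center): Row can switch to M (0 → 1). Not NE.
(T, Right): Row can switch to M (2 → 5). Not NE.
(M, Left): Row can switch to T (4 → 9). Not NE.
(M, Center): Row can switch to B (1 → 2). Not NE.
(M, Right): Row gets 5, best alternative 2; Column gets 7, best alternative 2. No profitable deviation — NE.
(B, Left): Row can switch to T (6 → 9). Not NE.
(B, Center): Column can switch to Left (4 → 8). Not NE.
(B, Right): Row can switch to T (0 → 2). Not NE.

The unique pure-strategy Nash equilibrium is (M, Right).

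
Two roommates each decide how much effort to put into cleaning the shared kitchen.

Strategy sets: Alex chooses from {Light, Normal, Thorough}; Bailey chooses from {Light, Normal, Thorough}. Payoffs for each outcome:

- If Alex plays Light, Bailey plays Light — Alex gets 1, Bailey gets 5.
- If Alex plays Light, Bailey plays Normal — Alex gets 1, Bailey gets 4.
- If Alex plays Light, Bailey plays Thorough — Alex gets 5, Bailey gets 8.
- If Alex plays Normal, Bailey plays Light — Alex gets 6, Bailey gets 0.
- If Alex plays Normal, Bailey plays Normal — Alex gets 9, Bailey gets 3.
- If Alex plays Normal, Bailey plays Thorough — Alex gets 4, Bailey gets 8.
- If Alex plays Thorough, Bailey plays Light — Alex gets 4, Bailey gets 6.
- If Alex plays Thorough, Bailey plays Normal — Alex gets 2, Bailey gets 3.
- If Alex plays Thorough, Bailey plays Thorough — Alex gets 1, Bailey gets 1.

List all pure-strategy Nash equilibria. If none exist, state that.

(Light, Thorough)

For each strategy profile, look for a profitable unilateral deviation.
(Light, Light): Alex can switch to Normal (1 → 6). Not NE.
(Light, Normal): Alex can switch to Normal (1 → 9). Not NE.
(Light, Thorough): Alex gets 5, best alternative 4; Bailey gets 8, best alternative 5. No profitable deviation — NE.
(Normal, Light): Bailey can switch to Normal (0 → 3). Not NE.
(Normal, Normal): Bailey can switch to Thorough (3 → 8). Not NE.
(Normal, Thorough): Alex can switch to Light (4 → 5). Not NE.
(Thorough, Light): Alex can switch to Normal (4 → 6). Not NE.
(Thorough, Normal): Alex can switch to Normal (2 → 9). Not NE.
(Thorough, Thorough): Alex can switch to Light (1 → 5). Not NE.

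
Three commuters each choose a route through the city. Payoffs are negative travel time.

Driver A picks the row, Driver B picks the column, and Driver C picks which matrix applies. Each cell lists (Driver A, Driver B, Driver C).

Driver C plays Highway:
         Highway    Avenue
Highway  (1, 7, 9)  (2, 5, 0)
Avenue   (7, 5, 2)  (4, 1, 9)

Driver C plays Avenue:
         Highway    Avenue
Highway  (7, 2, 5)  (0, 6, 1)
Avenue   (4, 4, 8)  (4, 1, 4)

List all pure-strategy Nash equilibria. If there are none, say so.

No pure-strategy Nash equilibrium.

(Highway, Highway, Highway): Driver A can switch to Avenue (1 → 7). Not NE.
(Highway, Highway, Avenue): Driver B can switch to Avenue (2 → 6). Not NE.
(Highway, Avenue, Highway): Driver A can switch to Avenue (2 → 4). Not NE.
(Highway, Avenue, Avenue): Driver A can switch to Avenue (0 → 4). Not NE.
(Avenue, Highway, Highway): Driver C can switch to Avenue (2 → 8). Not NE.
(Avenue, Highway, Avenue): Driver A can switch to Highway (4 → 7). Not NE.
(Avenue, Avenue, Highway): Driver B can switch to Highway (1 → 5). Not NE.
(Avenue, Avenue, Avenue): Driver B can switch to Highway (1 → 4). Not NE.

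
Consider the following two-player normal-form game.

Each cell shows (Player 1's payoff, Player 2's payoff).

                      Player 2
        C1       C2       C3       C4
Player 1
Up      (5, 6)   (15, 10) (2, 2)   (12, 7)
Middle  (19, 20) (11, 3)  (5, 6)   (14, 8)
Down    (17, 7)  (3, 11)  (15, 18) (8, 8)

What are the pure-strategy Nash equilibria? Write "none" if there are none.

(Up, C1): Player 1 can switch to Middle (5 → 19). Not NE.
(Up, C2): Player 1 gets 15, best alternative 11; Player 2 gets 10, best alternative 7. No profitable deviation — NE.
(Up, C3): Player 1 can switch to Middle (2 → 5). Not NE.
(Up, C4): Player 1 can switch to Middle (12 → 14). Not NE.
(Middle, C1): Player 1 gets 19, best alternative 17; Player 2 gets 20, best alternative 8. No profitable deviation — NE.
(Middle, C2): Player 1 can switch to Up (11 → 15). Not NE.
(Middle, C3): Player 1 can switch to Down (5 → 15). Not NE.
(Middle, C4): Player 2 can switch to C1 (8 → 20). Not NE.
(Down, C3): Player 1 gets 15, best alternative 5; Player 2 gets 18, best alternative 11. No profitable deviation — NE.
(The remaining 3 profiles each have a profitable deviation by the same check.)

(Up, C2) and (Middle, C1) and (Down, C3)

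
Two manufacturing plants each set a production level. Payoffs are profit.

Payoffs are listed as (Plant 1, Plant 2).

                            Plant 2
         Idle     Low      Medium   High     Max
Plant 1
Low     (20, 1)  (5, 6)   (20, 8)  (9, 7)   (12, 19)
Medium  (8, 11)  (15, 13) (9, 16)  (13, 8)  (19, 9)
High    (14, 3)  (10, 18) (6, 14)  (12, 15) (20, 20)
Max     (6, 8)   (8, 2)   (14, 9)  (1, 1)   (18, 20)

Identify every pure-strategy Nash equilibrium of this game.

Pure NE: (High, Max)

Plant 1 against Idle: payoffs 20, 8, 14, 6 → best response Low.
Plant 1 against Low: payoffs 5, 15, 10, 8 → best response Medium.
Plant 1 against Medium: payoffs 20, 9, 6, 14 → best response Low.
Plant 1 against High: payoffs 9, 13, 12, 1 → best response Medium.
Plant 1 against Max: payoffs 12, 19, 20, 18 → best response High.
Plant 2 against Low: payoffs 1, 6, 8, 7, 19 → best response Max.
Plant 2 against Medium: payoffs 11, 13, 16, 8, 9 → best response Medium.
Plant 2 against High: payoffs 3, 18, 14, 15, 20 → best response Max.
Plant 2 against Max: payoffs 8, 2, 9, 1, 20 → best response Max.
Mutual best responses: (High, Max).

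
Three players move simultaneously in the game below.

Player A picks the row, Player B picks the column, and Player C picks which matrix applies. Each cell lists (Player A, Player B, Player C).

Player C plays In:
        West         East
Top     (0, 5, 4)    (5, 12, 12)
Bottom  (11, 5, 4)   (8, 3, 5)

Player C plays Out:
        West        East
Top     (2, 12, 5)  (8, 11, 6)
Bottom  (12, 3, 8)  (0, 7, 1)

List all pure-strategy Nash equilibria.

No pure-strategy Nash equilibrium.

For each player, find the best response to each opponent profile; mutual best responses are the pure NE.
Player A against (West, In): payoffs 0, 11 → best response Bottom.
Player A against (West, Out): payoffs 2, 12 → best response Bottom.
Player A against (East, In): payoffs 5, 8 → best response Bottom.
Player A against (East, Out): payoffs 8, 0 → best response Top.
Player B against (Top, In): payoffs 5, 12 → best response East.
Player B against (Top, Out): payoffs 12, 11 → best response West.
Player B against (Bottom, In): payoffs 5, 3 → best response West.
Player B against (Bottom, Out): payoffs 3, 7 → best response East.
Player C against (Top, West): payoffs 4, 5 → best response Out.
Player C against (Top, East): payoffs 12, 6 → best response In.
Player C against (Bottom, West): payoffs 4, 8 → best response Out.
Player C against (Bottom, East): payoffs 5, 1 → best response In.
No profile is a mutual best response for all players.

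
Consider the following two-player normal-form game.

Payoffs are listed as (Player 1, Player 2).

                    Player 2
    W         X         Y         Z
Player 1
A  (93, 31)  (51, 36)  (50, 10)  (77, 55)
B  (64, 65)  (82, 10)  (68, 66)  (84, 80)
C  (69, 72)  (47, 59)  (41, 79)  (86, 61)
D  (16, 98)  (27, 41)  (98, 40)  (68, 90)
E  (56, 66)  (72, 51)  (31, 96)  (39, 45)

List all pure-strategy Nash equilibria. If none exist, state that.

Mark each player's best response to every combination of opponents' strategies; a profile where every player is best-responding is a pure Nash equilibrium.
Player 1 against W: payoffs 93, 64, 69, 16, 56 → best response A.
Player 1 against X: payoffs 51, 82, 47, 27, 72 → best response B.
Player 1 against Y: payoffs 50, 68, 41, 98, 31 → best response D.
Player 1 against Z: payoffs 77, 84, 86, 68, 39 → best response C.
Player 2 against A: payoffs 31, 36, 10, 55 → best response Z.
Player 2 against B: payoffs 65, 10, 66, 80 → best response Z.
Player 2 against C: payoffs 72, 59, 79, 61 → best response Y.
Player 2 against D: payoffs 98, 41, 40, 90 → best response W.
Player 2 against E: payoffs 66, 51, 96, 45 → best response Y.
No profile is a mutual best response for all players.

none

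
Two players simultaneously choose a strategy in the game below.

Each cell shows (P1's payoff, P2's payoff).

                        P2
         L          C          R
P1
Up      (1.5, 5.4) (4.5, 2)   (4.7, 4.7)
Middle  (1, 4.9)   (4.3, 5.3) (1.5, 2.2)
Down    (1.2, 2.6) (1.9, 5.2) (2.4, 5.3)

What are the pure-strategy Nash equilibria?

Check each profile: it is a Nash equilibrium iff no player can strictly gain by switching unilaterally.
(Up, L): P1 gets 1.5, best alternative 1.2; P2 gets 5.4, best alternative 4.7. No profitable deviation — NE.
(Up, C): P2 can switch to L (2 → 5.4). Not NE.
(Up, R): P2 can switch to L (4.7 → 5.4). Not NE.
(Middle, L): P1 can switch to Up (1 → 1.5). Not NE.
(Middle, C): P1 can switch to Up (4.3 → 4.5). Not NE.
(Middle, R): P1 can switch to Up (1.5 → 4.7). Not NE.
(Down, L): P1 can switch to Up (1.2 → 1.5). Not NE.
(Down, C): P1 can switch to Up (1.9 → 4.5). Not NE.
(Down, R): P1 can switch to Up (2.4 → 4.7). Not NE.

The unique pure-strategy Nash equilibrium is (Up, L).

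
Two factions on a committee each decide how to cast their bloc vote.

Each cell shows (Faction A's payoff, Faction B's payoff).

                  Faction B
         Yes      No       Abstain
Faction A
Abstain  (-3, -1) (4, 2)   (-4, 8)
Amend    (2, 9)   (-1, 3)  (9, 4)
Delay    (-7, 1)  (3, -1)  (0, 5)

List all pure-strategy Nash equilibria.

The unique pure-strategy Nash equilibrium is (Amend, Yes).

Faction A against Yes: payoffs -3, 2, -7 → best response Amend.
Faction A against No: payoffs 4, -1, 3 → best response Abstain.
Faction A against Abstain: payoffs -4, 9, 0 → best response Amend.
Faction B against Abstain: payoffs -1, 2, 8 → best response Abstain.
Faction B against Amend: payoffs 9, 3, 4 → best response Yes.
Faction B against Delay: payoffs 1, -1, 5 → best response Abstain.
Mutual best responses: (Amend, Yes).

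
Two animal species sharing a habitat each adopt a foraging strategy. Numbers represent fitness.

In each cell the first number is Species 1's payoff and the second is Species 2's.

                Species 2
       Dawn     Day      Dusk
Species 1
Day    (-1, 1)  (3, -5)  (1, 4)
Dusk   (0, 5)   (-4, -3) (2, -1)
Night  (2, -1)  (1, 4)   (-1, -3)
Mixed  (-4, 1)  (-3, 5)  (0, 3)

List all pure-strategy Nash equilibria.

Species 1 against Dawn: payoffs -1, 0, 2, -4 → best response Night.
Species 1 against Day: payoffs 3, -4, 1, -3 → best response Day.
Species 1 against Dusk: payoffs 1, 2, -1, 0 → best response Dusk.
Species 2 against Day: payoffs 1, -5, 4 → best response Dusk.
Species 2 against Dusk: payoffs 5, -3, -1 → best response Dawn.
Species 2 against Night: payoffs -1, 4, -3 → best response Day.
Species 2 against Mixed: payoffs 1, 5, 3 → best response Day.
No profile is a mutual best response for all players.

No pure-strategy Nash equilibrium.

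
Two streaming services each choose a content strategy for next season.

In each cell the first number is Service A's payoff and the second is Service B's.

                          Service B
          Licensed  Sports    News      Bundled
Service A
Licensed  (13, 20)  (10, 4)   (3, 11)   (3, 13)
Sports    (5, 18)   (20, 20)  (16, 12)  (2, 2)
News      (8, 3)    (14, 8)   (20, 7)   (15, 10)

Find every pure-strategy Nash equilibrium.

For each strategy profile, look for a profitable unilateral deviation.
(Licensed, Licensed): Service A gets 13, best alternative 8; Service B gets 20, best alternative 13. No profitable deviation — NE.
(Licensed, Sports): Service A can switch to Sports (10 → 20). Not NE.
(Licensed, News): Service A can switch to Sports (3 → 16). Not NE.
(Licensed, Bundled): Service A can switch to News (3 → 15). Not NE.
(Sports, Licensed): Service A can switch to Licensed (5 → 13). Not NE.
(Sports, Sports): Service A gets 20, best alternative 14; Service B gets 20, best alternative 18. No profitable deviation — NE.
(Sports, News): Service A can switch to News (16 → 20). Not NE.
(Sports, Bundled): Service A can switch to Licensed (2 → 3). Not NE.
(News, Licensed): Service A can switch to Licensed (8 → 13). Not NE.
(News, Sports): Service A can switch to Sports (14 → 20). Not NE.
(News, News): Service B can switch to Sports (7 → 8). Not NE.
(News, Bundled): Service A gets 15, best alternative 3; Service B gets 10, best alternative 8. No profitable deviation — NE.

Pure-strategy Nash equilibria: (Licensed, Licensed), (Sports, Sports), (News, Bundled)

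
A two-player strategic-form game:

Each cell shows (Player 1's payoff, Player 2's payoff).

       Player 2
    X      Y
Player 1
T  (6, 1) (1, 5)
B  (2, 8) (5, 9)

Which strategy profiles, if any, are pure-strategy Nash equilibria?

(T, X): Player 2 can switch to Y (1 → 5). Not NE.
(T, Y): Player 1 can switch to B (1 → 5). Not NE.
(B, X): Player 1 can switch to T (2 → 6). Not NE.
(B, Y): Player 1 gets 5, best alternative 1; Player 2 gets 9, best alternative 8. No profitable deviation — NE.

The unique pure-strategy Nash equilibrium is (B, Y).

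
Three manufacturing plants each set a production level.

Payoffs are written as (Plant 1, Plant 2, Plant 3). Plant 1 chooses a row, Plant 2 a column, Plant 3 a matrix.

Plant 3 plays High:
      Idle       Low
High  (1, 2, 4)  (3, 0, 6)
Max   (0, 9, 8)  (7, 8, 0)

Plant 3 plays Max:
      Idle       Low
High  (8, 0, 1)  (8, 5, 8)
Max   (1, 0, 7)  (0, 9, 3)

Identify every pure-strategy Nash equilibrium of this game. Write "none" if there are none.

The pure Nash equilibria are (High, Idle, High), (High, Low, Max).

(High, Idle, High): Plant 1 gets 1, best alternative 0; Plant 2 gets 2, best alternative 0; Plant 3 gets 4, best alternative 1. No profitable deviation — NE.
(High, Idle, Max): Plant 2 can switch to Low (0 → 5). Not NE.
(High, Low, High): Plant 1 can switch to Max (3 → 7). Not NE.
(High, Low, Max): Plant 1 gets 8, best alternative 0; Plant 2 gets 5, best alternative 0; Plant 3 gets 8, best alternative 6. No profitable deviation — NE.
(Max, Idle, High): Plant 1 can switch to High (0 → 1). Not NE.
(Max, Idle, Max): Plant 1 can switch to High (1 → 8). Not NE.
(Max, Low, High): Plant 2 can switch to Idle (8 → 9). Not NE.
(Max, Low, Max): Plant 1 can switch to High (0 → 8). Not NE.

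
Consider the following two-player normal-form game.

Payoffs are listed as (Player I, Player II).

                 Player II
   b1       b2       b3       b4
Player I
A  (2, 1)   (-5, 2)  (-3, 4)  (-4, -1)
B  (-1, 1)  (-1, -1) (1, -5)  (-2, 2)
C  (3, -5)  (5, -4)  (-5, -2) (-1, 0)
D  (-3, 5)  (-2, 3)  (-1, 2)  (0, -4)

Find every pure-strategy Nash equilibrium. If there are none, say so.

No pure-strategy Nash equilibrium.

(A, b1): Player I can switch to C (2 → 3). Not NE.
(A, b2): Player I can switch to B (-5 → -1). Not NE.
(A, b3): Player I can switch to B (-3 → 1). Not NE.
(A, b4): Player I can switch to B (-4 → -2). Not NE.
(B, b1): Player I can switch to A (-1 → 2). Not NE.
(B, b2): Player I can switch to C (-1 → 5). Not NE.
(B, b3): Player II can switch to b1 (-5 → 1). Not NE.
(B, b4): Player I can switch to C (-2 → -1). Not NE.
(C, b1): Player II can switch to b2 (-5 → -4). Not NE.
(C, b2): Player II can switch to b3 (-4 → -2). Not NE.
(The remaining 6 profiles each have a profitable deviation by the same check.)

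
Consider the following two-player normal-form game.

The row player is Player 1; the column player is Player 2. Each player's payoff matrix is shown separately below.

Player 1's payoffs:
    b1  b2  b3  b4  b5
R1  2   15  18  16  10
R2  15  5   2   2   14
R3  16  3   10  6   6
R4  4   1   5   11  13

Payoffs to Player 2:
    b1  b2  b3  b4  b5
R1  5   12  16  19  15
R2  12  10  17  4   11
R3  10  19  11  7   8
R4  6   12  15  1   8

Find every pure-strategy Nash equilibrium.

Pure NE: (R1, b4)

(R1, b1): Player 1 can switch to R2 (2 → 15). Not NE.
(R1, b2): Player 2 can switch to b3 (12 → 16). Not NE.
(R1, b3): Player 2 can switch to b4 (16 → 19). Not NE.
(R1, b4): Player 1 gets 16, best alternative 11; Player 2 gets 19, best alternative 16. No profitable deviation — NE.
(R1, b5): Player 1 can switch to R2 (10 → 14). Not NE.
(R2, b1): Player 1 can switch to R3 (15 → 16). Not NE.
(R2, b2): Player 1 can switch to R1 (5 → 15). Not NE.
(The remaining 13 profiles each have a profitable deviation by the same check.)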